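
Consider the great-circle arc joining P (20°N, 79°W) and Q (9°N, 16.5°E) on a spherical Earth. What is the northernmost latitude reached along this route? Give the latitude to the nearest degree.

≈ 22°N

The great circle lies in the plane with unit normal n̂ = (p₁ × p₂)/|p₁ × p₂|.
Here n̂_z ≈ +0.924; the vertex latitude is φ_max = arccos|n̂_z| ≈ 22.4°.
Check via Clairaut: cos φ_max = |cos φ₁| · sin C = cos(20.0°)·sin(79.7°) ≈ 0.924, again giving ≈ 22.4°.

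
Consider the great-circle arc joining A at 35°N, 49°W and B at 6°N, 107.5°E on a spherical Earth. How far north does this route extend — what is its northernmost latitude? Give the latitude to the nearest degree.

The great circle lies in the plane with unit normal n̂ = (p₁ × p₂)/|p₁ × p₂|.
Here n̂_z ≈ +0.447; the vertex latitude is φ_max = arccos|n̂_z| ≈ 63.4°.
Check via Clairaut: cos φ_max = |cos φ₁| · sin C = cos(35.0°)·sin(33.1°) ≈ 0.447, again giving ≈ 63.4°.

≈ 63°N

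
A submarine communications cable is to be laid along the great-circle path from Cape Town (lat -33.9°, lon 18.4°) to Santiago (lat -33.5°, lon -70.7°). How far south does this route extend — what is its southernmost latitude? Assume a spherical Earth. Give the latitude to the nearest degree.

The great circle lies in the plane with unit normal n̂ = (p₁ × p₂)/|p₁ × p₂|.
Here n̂_z ≈ -0.730; the vertex latitude is φ_max = arccos|n̂_z| ≈ 43.1°.
Check via Clairaut: cos φ_max = |cos φ₁| · sin C = cos(33.9°)·sin(118.4°) ≈ 0.730, again giving ≈ 43.1°.

≈ -43°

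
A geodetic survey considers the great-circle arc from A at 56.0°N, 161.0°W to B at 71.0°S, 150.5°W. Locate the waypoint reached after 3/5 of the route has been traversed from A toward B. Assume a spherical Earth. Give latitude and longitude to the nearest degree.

Convert each endpoint to a unit vector on the sphere (x = cos φ cos λ, y = cos φ sin λ, z = sin φ).
The central angle between the endpoints is δ = arccos(p₁·p₂) ≈ 2.220 rad (127.2°).
Interpolate at f = 3/5 with slerp weights a = sin((1−f)δ)/sin δ ≈ 0.974, b = sin(fδ)/sin δ ≈ 1.220.
p = a·p₁ + b·p₂ ≈ (-0.861, -0.373, -0.346); φ = arcsin(p_z) ≈ -20.24°, λ = atan2(p_y, p_x) ≈ -156.57°.

≈ 20°S, 157°W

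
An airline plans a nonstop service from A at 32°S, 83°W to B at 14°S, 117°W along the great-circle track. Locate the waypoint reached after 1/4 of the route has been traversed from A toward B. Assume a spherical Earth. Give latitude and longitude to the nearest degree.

≈ 28°S, 92°W

Convert each endpoint to a unit vector on the sphere (x = cos φ cos λ, y = cos φ sin λ, z = sin φ).
The central angle between the endpoints is δ = arccos(p₁·p₂) ≈ 0.626 rad (35.9°).
Interpolate at f = 1/4 with slerp weights a = sin((1−f)δ)/sin δ ≈ 0.772, b = sin(fδ)/sin δ ≈ 0.266.
p = a·p₁ + b·p₂ ≈ (-0.037, -0.880, -0.474); φ = arcsin(p_z) ≈ -28.27°, λ = atan2(p_y, p_x) ≈ -92.43°.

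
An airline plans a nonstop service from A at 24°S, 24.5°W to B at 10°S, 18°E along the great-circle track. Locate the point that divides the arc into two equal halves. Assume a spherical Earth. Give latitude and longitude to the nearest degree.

≈ 18°S, 2°W

The haversine formula gives a central angle δ ≈ 0.747 rad (42.8°) between the endpoints.
Interpolate at f = 1/2 with slerp weights a = sin((1−f)δ)/sin δ ≈ 0.537, b = sin(fδ)/sin δ ≈ 0.537.
p = a·p₁ + b·p₂ ≈ (0.949, -0.040, -0.312); φ = arcsin(p_z) ≈ -18.16°, λ = atan2(p_y, p_x) ≈ -2.41°.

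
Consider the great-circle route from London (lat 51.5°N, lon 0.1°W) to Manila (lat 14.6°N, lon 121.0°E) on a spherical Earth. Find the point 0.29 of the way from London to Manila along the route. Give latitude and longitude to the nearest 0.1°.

≈ lat 58.5°N, lon 48.4°E

Convert each endpoint to a unit vector on the sphere (x = cos φ cos λ, y = cos φ sin λ, z = sin φ).
The central angle between the endpoints is δ = arccos(p₁·p₂) ≈ 1.685 rad (96.5°).
Interpolate at f = 0.29 with slerp weights a = sin((1−f)δ)/sin δ ≈ 0.937, b = sin(fδ)/sin δ ≈ 0.472.
p = a·p₁ + b·p₂ ≈ (0.348, 0.391, 0.852); φ = arcsin(p_z) ≈ 58.46°, λ = atan2(p_y, p_x) ≈ 48.35°.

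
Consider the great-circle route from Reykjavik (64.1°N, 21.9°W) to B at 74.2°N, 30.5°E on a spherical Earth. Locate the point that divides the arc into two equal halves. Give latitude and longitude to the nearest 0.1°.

Convert each endpoint to a unit vector on the sphere (x = cos φ cos λ, y = cos φ sin λ, z = sin φ).
The central angle between the endpoints is δ = arccos(p₁·p₂) ≈ 0.354 rad (20.3°).
Interpolate at f = 1/2 with slerp weights a = sin((1−f)δ)/sin δ ≈ 0.508, b = sin(fδ)/sin δ ≈ 0.508.
p = a·p₁ + b·p₂ ≈ (0.325, -0.013, 0.946); φ = arcsin(p_z) ≈ 71.02°, λ = atan2(p_y, p_x) ≈ -2.21°.

≈ 71.0°N, 2.2°W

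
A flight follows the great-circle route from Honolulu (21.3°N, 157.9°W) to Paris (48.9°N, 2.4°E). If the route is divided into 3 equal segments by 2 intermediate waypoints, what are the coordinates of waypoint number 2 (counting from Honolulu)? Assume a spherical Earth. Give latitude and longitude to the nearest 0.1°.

Write both endpoints as unit vectors p₁, p₂ with components (cos φ cos λ, cos φ sin λ, sin φ).
The central angle between the endpoints is δ = arccos(p₁·p₂) ≈ 1.879 rad (107.6°).
Interpolate at f = 2/3 with slerp weights a = sin((1−f)δ)/sin δ ≈ 0.615, b = sin(fδ)/sin δ ≈ 0.997.
p = a·p₁ + b·p₂ ≈ (0.124, -0.188, 0.974); φ = arcsin(p_z) ≈ 76.99°, λ = atan2(p_y, p_x) ≈ -56.68°.

≈ (77.0°N, 56.7°W)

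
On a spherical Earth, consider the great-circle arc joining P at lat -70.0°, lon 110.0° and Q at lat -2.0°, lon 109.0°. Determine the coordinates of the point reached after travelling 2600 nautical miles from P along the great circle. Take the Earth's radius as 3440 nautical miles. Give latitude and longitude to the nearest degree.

The haversine formula gives a central angle δ ≈ 1.187 rad (68.0°) between the endpoints. The total great-circle distance is δ·R ≈ 1.187 × 3440 ≈ 4083 nmi, so the target fraction is f = 2600/4083 ≈ 0.637.
Interpolate at f ≈ 0.637 with slerp weights a = sin((1−f)δ)/sin δ ≈ 0.451, b = sin(fδ)/sin δ ≈ 0.740.
p = a·p₁ + b·p₂ ≈ (-0.293, 0.844, -0.449); φ = arcsin(p_z) ≈ -26.70°, λ = atan2(p_y, p_x) ≈ 109.17°.

≈ lat -27°, lon 109°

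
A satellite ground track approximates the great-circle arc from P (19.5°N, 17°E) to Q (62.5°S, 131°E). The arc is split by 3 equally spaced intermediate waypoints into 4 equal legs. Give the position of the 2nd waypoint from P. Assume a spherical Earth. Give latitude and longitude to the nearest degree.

From cos δ = sin φ₁ sin φ₂ + cos φ₁ cos φ₂ cos Δλ, the central angle is δ ≈ 2.064 rad (118.2°).
Interpolate at f = 2/4 with slerp weights a = sin((1−f)δ)/sin δ ≈ 0.974, b = sin(fδ)/sin δ ≈ 0.974.
p = a·p₁ + b·p₂ ≈ (0.583, 0.608, -0.539); φ = arcsin(p_z) ≈ -32.61°, λ = atan2(p_y, p_x) ≈ 46.20°.

≈ (33°S, 46°E)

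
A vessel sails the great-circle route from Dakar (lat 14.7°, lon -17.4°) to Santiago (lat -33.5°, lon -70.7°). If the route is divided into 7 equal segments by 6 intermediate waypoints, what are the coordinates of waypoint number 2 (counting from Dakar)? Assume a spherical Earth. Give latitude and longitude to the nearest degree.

≈ lat 0°, lon -31°

The haversine formula gives a central angle δ ≈ 1.222 rad (70.0°) between the endpoints.
Interpolate at f = 2/7 with slerp weights a = sin((1−f)δ)/sin δ ≈ 0.815, b = sin(fδ)/sin δ ≈ 0.364.
p = a·p₁ + b·p₂ ≈ (0.853, -0.522, 0.006); φ = arcsin(p_z) ≈ 0.34°, λ = atan2(p_y, p_x) ≈ -31.48°.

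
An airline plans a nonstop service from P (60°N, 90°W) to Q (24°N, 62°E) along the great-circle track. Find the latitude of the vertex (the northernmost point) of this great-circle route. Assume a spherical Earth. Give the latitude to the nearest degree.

The great circle lies in the plane with unit normal n̂ = (p₁ × p₂)/|p₁ × p₂|.
Here n̂_z ≈ +0.215; the vertex latitude is φ_max = arccos|n̂_z| ≈ 77.6°.
Check via Clairaut: cos φ_max = |cos φ₁| · sin C = cos(60.0°)·sin(25.4°) ≈ 0.215, again giving ≈ 77.6°.

≈ 78°N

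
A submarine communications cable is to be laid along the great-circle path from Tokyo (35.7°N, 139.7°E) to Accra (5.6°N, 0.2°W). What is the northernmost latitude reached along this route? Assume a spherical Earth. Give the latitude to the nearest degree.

≈ 51°N

The great circle lies in the plane with unit normal n̂ = (p₁ × p₂)/|p₁ × p₂|.
Here n̂_z ≈ -0.629; the vertex latitude is φ_max = arccos|n̂_z| ≈ 51.0°.
Check via Clairaut: cos φ_max = |cos φ₁| · sin C = cos(35.7°)·sin(50.8°) ≈ 0.629, again giving ≈ 51.0°.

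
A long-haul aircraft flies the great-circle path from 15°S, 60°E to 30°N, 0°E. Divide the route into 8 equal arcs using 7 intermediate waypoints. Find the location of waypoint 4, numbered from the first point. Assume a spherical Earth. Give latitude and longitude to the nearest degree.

The haversine formula gives a central angle δ ≈ 1.278 rad (73.2°) between the endpoints.
Interpolate at f = 4/8 with slerp weights a = sin((1−f)δ)/sin δ ≈ 0.623, b = sin(fδ)/sin δ ≈ 0.623.
p = a·p₁ + b·p₂ ≈ (0.840, 0.521, 0.150); φ = arcsin(p_z) ≈ 8.64°, λ = atan2(p_y, p_x) ≈ 31.80°.

≈ 9°N, 32°E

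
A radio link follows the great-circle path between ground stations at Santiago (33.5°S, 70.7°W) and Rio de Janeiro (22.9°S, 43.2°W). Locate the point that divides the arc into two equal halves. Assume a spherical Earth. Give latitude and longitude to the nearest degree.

Convert each endpoint to a unit vector on the sphere (x = cos φ cos λ, y = cos φ sin λ, z = sin φ).
The central angle between the endpoints is δ = arccos(p₁·p₂) ≈ 0.460 rad (26.3°).
Interpolate at f = 1/2 with slerp weights a = sin((1−f)δ)/sin δ ≈ 0.514, b = sin(fδ)/sin δ ≈ 0.514.
p = a·p₁ + b·p₂ ≈ (0.486, -0.728, -0.483); φ = arcsin(p_z) ≈ -28.90°, λ = atan2(p_y, p_x) ≈ -56.25°.

≈ 29°S, 56°W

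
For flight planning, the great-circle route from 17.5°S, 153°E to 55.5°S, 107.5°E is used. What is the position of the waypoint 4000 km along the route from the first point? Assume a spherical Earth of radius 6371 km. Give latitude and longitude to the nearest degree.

≈ 46°S, 127°E

Convert each endpoint to a unit vector on the sphere (x = cos φ cos λ, y = cos φ sin λ, z = sin φ).
The central angle between the endpoints is δ = arccos(p₁·p₂) ≈ 0.894 rad (51.2°). The total great-circle distance is δ·R ≈ 0.894 × 6371 ≈ 5694 km, so the target fraction is f = 4000/5694 ≈ 0.702.
Interpolate at f ≈ 0.702 with slerp weights a = sin((1−f)δ)/sin δ ≈ 0.337, b = sin(fδ)/sin δ ≈ 0.754.
p = a·p₁ + b·p₂ ≈ (-0.415, 0.553, -0.722); φ = arcsin(p_z) ≈ -46.26°, λ = atan2(p_y, p_x) ≈ 126.88°.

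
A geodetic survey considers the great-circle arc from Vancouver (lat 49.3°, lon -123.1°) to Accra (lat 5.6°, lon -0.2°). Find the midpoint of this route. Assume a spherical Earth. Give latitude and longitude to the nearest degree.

Write both endpoints as unit vectors p₁, p₂ with components (cos φ cos λ, cos φ sin λ, sin φ).
The central angle between the endpoints is δ = arccos(p₁·p₂) ≈ 1.853 rad (106.2°).
Interpolate at f = 1/2 with slerp weights a = sin((1−f)δ)/sin δ ≈ 0.832, b = sin(fδ)/sin δ ≈ 0.832.
p = a·p₁ + b·p₂ ≈ (0.532, -0.458, 0.712); φ = arcsin(p_z) ≈ 45.43°, λ = atan2(p_y, p_x) ≈ -40.70°.

≈ lat 45°, lon -41°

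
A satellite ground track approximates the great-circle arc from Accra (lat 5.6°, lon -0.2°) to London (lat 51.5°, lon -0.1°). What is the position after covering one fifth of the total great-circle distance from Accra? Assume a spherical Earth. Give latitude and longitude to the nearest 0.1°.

≈ lat 14.8°, lon -0.2°

Write both endpoints as unit vectors p₁, p₂ with components (cos φ cos λ, cos φ sin λ, sin φ).
The central angle between the endpoints is δ = arccos(p₁·p₂) ≈ 0.801 rad (45.9°).
Interpolate at f = 1/5 with slerp weights a = sin((1−f)δ)/sin δ ≈ 0.833, b = sin(fδ)/sin δ ≈ 0.222.
p = a·p₁ + b·p₂ ≈ (0.967, -0.003, 0.255); φ = arcsin(p_z) ≈ 14.78°, λ = atan2(p_y, p_x) ≈ -0.19°.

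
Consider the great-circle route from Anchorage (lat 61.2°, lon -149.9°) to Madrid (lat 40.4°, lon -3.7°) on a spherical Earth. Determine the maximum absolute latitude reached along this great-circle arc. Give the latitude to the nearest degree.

The great circle lies in the plane with unit normal n̂ = (p₁ × p₂)/|p₁ × p₂|.
Here n̂_z ≈ +0.212; the vertex latitude is φ_max = arccos|n̂_z| ≈ 77.8°.
Check via Clairaut: cos φ_max = |cos φ₁| · sin C = cos(61.2°)·sin(26.0°) ≈ 0.212, again giving ≈ 77.8°.

≈ 78°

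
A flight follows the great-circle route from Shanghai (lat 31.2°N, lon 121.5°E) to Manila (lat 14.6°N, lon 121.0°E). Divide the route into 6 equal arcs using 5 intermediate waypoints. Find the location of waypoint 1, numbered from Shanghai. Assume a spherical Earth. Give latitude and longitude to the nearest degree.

Convert each endpoint to a unit vector on the sphere (x = cos φ cos λ, y = cos φ sin λ, z = sin φ).
The central angle between the endpoints is δ = arccos(p₁·p₂) ≈ 0.290 rad (16.6°).
Interpolate at f = 1/6 with slerp weights a = sin((1−f)δ)/sin δ ≈ 0.837, b = sin(fδ)/sin δ ≈ 0.169.
p = a·p₁ + b·p₂ ≈ (-0.458, 0.751, 0.476); φ = arcsin(p_z) ≈ 28.43°, λ = atan2(p_y, p_x) ≈ 121.41°.

≈ lat 28°N, lon 121°E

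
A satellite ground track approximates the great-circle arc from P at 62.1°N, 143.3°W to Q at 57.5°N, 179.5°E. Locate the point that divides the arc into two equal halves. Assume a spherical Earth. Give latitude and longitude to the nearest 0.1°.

≈ 61.1°N, 163.2°W

Write both endpoints as unit vectors p₁, p₂ with components (cos φ cos λ, cos φ sin λ, sin φ).
The central angle between the endpoints is δ = arccos(p₁·p₂) ≈ 0.331 rad (19.0°).
Interpolate at f = 1/2 with slerp weights a = sin((1−f)δ)/sin δ ≈ 0.507, b = sin(fδ)/sin δ ≈ 0.507.
p = a·p₁ + b·p₂ ≈ (-0.463, -0.139, 0.876); φ = arcsin(p_z) ≈ 61.11°, λ = atan2(p_y, p_x) ≈ -163.23°.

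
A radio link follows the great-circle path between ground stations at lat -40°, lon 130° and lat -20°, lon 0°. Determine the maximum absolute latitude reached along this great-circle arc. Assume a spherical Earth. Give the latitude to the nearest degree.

The great circle lies in the plane with unit normal n̂ = (p₁ × p₂)/|p₁ × p₂|.
Here n̂_z ≈ -0.568; the vertex latitude is φ_max = arccos|n̂_z| ≈ 55.4°.
Check via Clairaut: cos φ_max = |cos φ₁| · sin C = cos(40.0°)·sin(132.1°) ≈ 0.568, again giving ≈ 55.4°.

≈ -55°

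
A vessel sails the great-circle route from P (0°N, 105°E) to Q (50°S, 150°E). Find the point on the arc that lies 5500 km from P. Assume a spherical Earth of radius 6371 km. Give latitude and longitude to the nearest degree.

Write both endpoints as unit vectors p₁, p₂ with components (cos φ cos λ, cos φ sin λ, sin φ).
The central angle between the endpoints is δ = arccos(p₁·p₂) ≈ 1.099 rad (63.0°). The total great-circle distance is δ·R ≈ 1.099 × 6371 ≈ 7001 km, so the target fraction is f = 5500/7001 ≈ 0.786.
Interpolate at f ≈ 0.786 with slerp weights a = sin((1−f)δ)/sin δ ≈ 0.262, b = sin(fδ)/sin δ ≈ 0.853.
p = a·p₁ + b·p₂ ≈ (-0.543, 0.527, -0.654); φ = arcsin(p_z) ≈ -40.81°, λ = atan2(p_y, p_x) ≈ 135.82°.

≈ (41°S, 136°E)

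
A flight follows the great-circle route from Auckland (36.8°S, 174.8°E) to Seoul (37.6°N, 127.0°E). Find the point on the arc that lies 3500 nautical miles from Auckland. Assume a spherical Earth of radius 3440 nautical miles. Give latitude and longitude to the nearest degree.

Write both endpoints as unit vectors p₁, p₂ with components (cos φ cos λ, cos φ sin λ, sin φ).
The central angle between the endpoints is δ = arccos(p₁·p₂) ≈ 1.510 rad (86.5°). The total great-circle distance is δ·R ≈ 1.510 × 3440 ≈ 5195 nmi, so the target fraction is f = 3500/5195 ≈ 0.674.
Interpolate at f ≈ 0.674 with slerp weights a = sin((1−f)δ)/sin δ ≈ 0.474, b = sin(fδ)/sin δ ≈ 0.852.
p = a·p₁ + b·p₂ ≈ (-0.784, 0.574, 0.236); φ = arcsin(p_z) ≈ 13.66°, λ = atan2(p_y, p_x) ≈ 143.81°.

≈ 14°N, 144°E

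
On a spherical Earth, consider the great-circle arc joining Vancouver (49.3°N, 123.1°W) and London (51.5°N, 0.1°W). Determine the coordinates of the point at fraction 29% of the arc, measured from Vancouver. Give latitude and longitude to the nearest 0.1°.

Write both endpoints as unit vectors p₁, p₂ with components (cos φ cos λ, cos φ sin λ, sin φ).
The central angle between the endpoints is δ = arccos(p₁·p₂) ≈ 1.189 rad (68.1°).
Interpolate at f = 0.29 with slerp weights a = sin((1−f)δ)/sin δ ≈ 0.805, b = sin(fδ)/sin δ ≈ 0.364.
p = a·p₁ + b·p₂ ≈ (-0.060, -0.440, 0.896); φ = arcsin(p_z) ≈ 63.61°, λ = atan2(p_y, p_x) ≈ -97.77°.

≈ 63.6°N, 97.8°W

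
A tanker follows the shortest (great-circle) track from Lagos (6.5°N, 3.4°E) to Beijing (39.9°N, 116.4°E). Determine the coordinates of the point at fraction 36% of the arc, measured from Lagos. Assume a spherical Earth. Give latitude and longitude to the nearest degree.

≈ (30°N, 34°E)

Write both endpoints as unit vectors p₁, p₂ with components (cos φ cos λ, cos φ sin λ, sin φ).
The central angle between the endpoints is δ = arccos(p₁·p₂) ≈ 1.798 rad (103.0°).
Interpolate at f = 0.36 with slerp weights a = sin((1−f)δ)/sin δ ≈ 0.937, b = sin(fδ)/sin δ ≈ 0.619.
p = a·p₁ + b·p₂ ≈ (0.718, 0.481, 0.503); φ = arcsin(p_z) ≈ 30.20°, λ = atan2(p_y, p_x) ≈ 33.78°.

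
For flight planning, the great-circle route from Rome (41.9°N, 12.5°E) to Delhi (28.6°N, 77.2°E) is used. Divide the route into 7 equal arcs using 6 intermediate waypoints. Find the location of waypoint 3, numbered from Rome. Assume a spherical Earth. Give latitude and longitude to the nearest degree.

The haversine formula gives a central angle δ ≈ 0.929 rad (53.2°) between the endpoints.
Interpolate at f = 3/7 with slerp weights a = sin((1−f)δ)/sin δ ≈ 0.632, b = sin(fδ)/sin δ ≈ 0.484.
p = a·p₁ + b·p₂ ≈ (0.553, 0.516, 0.654); φ = arcsin(p_z) ≈ 40.82°, λ = atan2(p_y, p_x) ≈ 43.01°.

≈ 41°N, 43°E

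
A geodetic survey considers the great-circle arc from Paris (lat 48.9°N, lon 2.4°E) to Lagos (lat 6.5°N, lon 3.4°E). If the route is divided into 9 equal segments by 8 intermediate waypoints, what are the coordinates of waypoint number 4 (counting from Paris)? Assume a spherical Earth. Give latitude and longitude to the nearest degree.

≈ lat 30°N, lon 3°E

Write both endpoints as unit vectors p₁, p₂ with components (cos φ cos λ, cos φ sin λ, sin φ).
The central angle between the endpoints is δ = arccos(p₁·p₂) ≈ 0.740 rad (42.4°).
Interpolate at f = 4/9 with slerp weights a = sin((1−f)δ)/sin δ ≈ 0.593, b = sin(fδ)/sin δ ≈ 0.479.
p = a·p₁ + b·p₂ ≈ (0.864, 0.045, 0.501); φ = arcsin(p_z) ≈ 30.06°, λ = atan2(p_y, p_x) ≈ 2.95°.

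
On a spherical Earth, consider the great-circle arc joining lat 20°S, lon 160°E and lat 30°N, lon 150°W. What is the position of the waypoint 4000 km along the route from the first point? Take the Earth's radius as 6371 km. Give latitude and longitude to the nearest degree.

≈ lat 6°N, lon 175°W

Convert each endpoint to a unit vector on the sphere (x = cos φ cos λ, y = cos φ sin λ, z = sin φ).
The central angle between the endpoints is δ = arccos(p₁·p₂) ≈ 1.211 rad (69.4°). The total great-circle distance is δ·R ≈ 1.211 × 6371 ≈ 7715 km, so the target fraction is f = 4000/7715 ≈ 0.518.
Interpolate at f ≈ 0.518 with slerp weights a = sin((1−f)δ)/sin δ ≈ 0.588, b = sin(fδ)/sin δ ≈ 0.628.
p = a·p₁ + b·p₂ ≈ (-0.990, -0.083, 0.113); φ = arcsin(p_z) ≈ 6.46°, λ = atan2(p_y, p_x) ≈ -175.23°.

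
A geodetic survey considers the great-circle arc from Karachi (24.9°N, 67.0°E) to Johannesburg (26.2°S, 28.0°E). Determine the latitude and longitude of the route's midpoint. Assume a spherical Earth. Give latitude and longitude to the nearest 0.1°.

From cos δ = sin φ₁ sin φ₂ + cos φ₁ cos φ₂ cos Δλ, the central angle is δ ≈ 1.108 rad (63.5°).
Interpolate at f = 1/2 with slerp weights a = sin((1−f)δ)/sin δ ≈ 0.588, b = sin(fδ)/sin δ ≈ 0.588.
p = a·p₁ + b·p₂ ≈ (0.674, 0.739, -0.012); φ = arcsin(p_z) ≈ -0.69°, λ = atan2(p_y, p_x) ≈ 47.61°.

≈ 0.7°S, 47.6°E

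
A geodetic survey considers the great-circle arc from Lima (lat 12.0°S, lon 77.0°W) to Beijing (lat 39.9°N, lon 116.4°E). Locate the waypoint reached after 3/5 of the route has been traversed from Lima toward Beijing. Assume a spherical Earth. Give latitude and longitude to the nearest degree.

≈ lat 66°N, lon 138°W

Convert each endpoint to a unit vector on the sphere (x = cos φ cos λ, y = cos φ sin λ, z = sin φ).
The central angle between the endpoints is δ = arccos(p₁·p₂) ≈ 2.613 rad (149.7°).
Interpolate at f = 3/5 with slerp weights a = sin((1−f)δ)/sin δ ≈ 1.714, b = sin(fδ)/sin δ ≈ 1.982.
p = a·p₁ + b·p₂ ≈ (-0.299, -0.272, 0.915); φ = arcsin(p_z) ≈ 66.17°, λ = atan2(p_y, p_x) ≈ -137.70°.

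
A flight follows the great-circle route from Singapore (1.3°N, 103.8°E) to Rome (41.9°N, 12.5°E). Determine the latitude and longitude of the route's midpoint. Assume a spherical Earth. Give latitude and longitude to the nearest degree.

Convert each endpoint to a unit vector on the sphere (x = cos φ cos λ, y = cos φ sin λ, z = sin φ).
The central angle between the endpoints is δ = arccos(p₁·p₂) ≈ 1.573 rad (90.1°).
Interpolate at f = 1/2 with slerp weights a = sin((1−f)δ)/sin δ ≈ 0.708, b = sin(fδ)/sin δ ≈ 0.708.
p = a·p₁ + b·p₂ ≈ (0.346, 0.801, 0.489); φ = arcsin(p_z) ≈ 29.25°, λ = atan2(p_y, p_x) ≈ 66.67°.

≈ 29°N, 67°E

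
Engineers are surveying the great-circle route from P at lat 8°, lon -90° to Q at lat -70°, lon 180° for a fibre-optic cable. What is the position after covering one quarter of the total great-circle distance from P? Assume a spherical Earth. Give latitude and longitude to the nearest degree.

≈ lat -15°, lon -98°

Convert each endpoint to a unit vector on the sphere (x = cos φ cos λ, y = cos φ sin λ, z = sin φ).
The central angle between the endpoints is δ = arccos(p₁·p₂) ≈ 1.702 rad (97.5°).
Interpolate at f = 1/4 with slerp weights a = sin((1−f)δ)/sin δ ≈ 0.965, b = sin(fδ)/sin δ ≈ 0.416.
p = a·p₁ + b·p₂ ≈ (-0.142, -0.956, -0.257); φ = arcsin(p_z) ≈ -14.89°, λ = atan2(p_y, p_x) ≈ -98.47°.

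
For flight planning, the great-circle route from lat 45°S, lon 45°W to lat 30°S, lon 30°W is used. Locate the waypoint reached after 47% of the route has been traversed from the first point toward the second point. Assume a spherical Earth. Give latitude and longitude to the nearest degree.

Convert each endpoint to a unit vector on the sphere (x = cos φ cos λ, y = cos φ sin λ, z = sin φ).
The central angle between the endpoints is δ = arccos(p₁·p₂) ≈ 0.333 rad (19.1°).
Interpolate at f = 0.47 with slerp weights a = sin((1−f)δ)/sin δ ≈ 0.537, b = sin(fδ)/sin δ ≈ 0.477.
p = a·p₁ + b·p₂ ≈ (0.626, -0.475, -0.618); φ = arcsin(p_z) ≈ -38.19°, λ = atan2(p_y, p_x) ≈ -37.18°.

≈ lat 38°S, lon 37°W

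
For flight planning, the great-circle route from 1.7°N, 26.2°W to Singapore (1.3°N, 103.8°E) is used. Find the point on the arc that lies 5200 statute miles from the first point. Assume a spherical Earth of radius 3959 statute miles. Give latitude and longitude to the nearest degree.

≈ 3°N, 49°E

Write both endpoints as unit vectors p₁, p₂ with components (cos φ cos λ, cos φ sin λ, sin φ).
The central angle between the endpoints is δ = arccos(p₁·p₂) ≈ 2.267 rad (129.9°). The total great-circle distance is δ·R ≈ 2.267 × 3959 ≈ 8977 mi, so the target fraction is f = 5200/8977 ≈ 0.579.
Interpolate at f ≈ 0.579 with slerp weights a = sin((1−f)δ)/sin δ ≈ 1.064, b = sin(fδ)/sin δ ≈ 1.261.
p = a·p₁ + b·p₂ ≈ (0.653, 0.755, 0.060); φ = arcsin(p_z) ≈ 3.45°, λ = atan2(p_y, p_x) ≈ 49.13°.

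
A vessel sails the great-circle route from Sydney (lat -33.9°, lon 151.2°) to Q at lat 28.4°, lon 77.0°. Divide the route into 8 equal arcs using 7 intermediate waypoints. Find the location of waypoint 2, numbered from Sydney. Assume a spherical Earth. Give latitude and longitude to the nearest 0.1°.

Convert each endpoint to a unit vector on the sphere (x = cos φ cos λ, y = cos φ sin λ, z = sin φ).
The central angle between the endpoints is δ = arccos(p₁·p₂) ≈ 1.637 rad (93.8°).
Interpolate at f = 2/8 with slerp weights a = sin((1−f)δ)/sin δ ≈ 0.944, b = sin(fδ)/sin δ ≈ 0.399.
p = a·p₁ + b·p₂ ≈ (-0.608, 0.719, -0.337); φ = arcsin(p_z) ≈ -19.68°, λ = atan2(p_y, p_x) ≈ 130.19°.

≈ lat -19.7°, lon 130.2°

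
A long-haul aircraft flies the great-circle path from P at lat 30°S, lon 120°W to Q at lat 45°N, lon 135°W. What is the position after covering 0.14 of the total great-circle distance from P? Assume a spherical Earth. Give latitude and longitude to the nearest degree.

≈ lat 20°S, lon 122°W

The haversine formula gives a central angle δ ≈ 1.331 rad (76.2°) between the endpoints.
Interpolate at f = 0.14 with slerp weights a = sin((1−f)δ)/sin δ ≈ 0.937, b = sin(fδ)/sin δ ≈ 0.191.
p = a·p₁ + b·p₂ ≈ (-0.501, -0.798, -0.334); φ = arcsin(p_z) ≈ -19.50°, λ = atan2(p_y, p_x) ≈ -122.12°.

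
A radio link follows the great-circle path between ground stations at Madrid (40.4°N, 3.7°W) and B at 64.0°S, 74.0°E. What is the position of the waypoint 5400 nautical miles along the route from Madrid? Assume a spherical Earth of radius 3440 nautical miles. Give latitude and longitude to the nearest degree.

The haversine formula gives a central angle δ ≈ 2.108 rad (120.8°) between the endpoints. The total great-circle distance is δ·R ≈ 2.108 × 3440 ≈ 7250 nmi, so the target fraction is f = 5400/7250 ≈ 0.745.
Interpolate at f ≈ 0.745 with slerp weights a = sin((1−f)δ)/sin δ ≈ 0.596, b = sin(fδ)/sin δ ≈ 1.164.
p = a·p₁ + b·p₂ ≈ (0.594, 0.461, -0.660); φ = arcsin(p_z) ≈ -41.26°, λ = atan2(p_y, p_x) ≈ 37.84°.

≈ 41°S, 38°E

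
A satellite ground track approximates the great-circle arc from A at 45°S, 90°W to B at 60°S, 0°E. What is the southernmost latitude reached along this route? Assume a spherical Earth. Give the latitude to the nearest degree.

≈ 63°S

The great circle lies in the plane with unit normal n̂ = (p₁ × p₂)/|p₁ × p₂|.
Here n̂_z ≈ +0.447; the vertex latitude is φ_max = arccos|n̂_z| ≈ 63.4°.
Check via Clairaut: cos φ_max = |cos φ₁| · sin C = cos(45.0°)·sin(140.8°) ≈ 0.447, again giving ≈ 63.4°.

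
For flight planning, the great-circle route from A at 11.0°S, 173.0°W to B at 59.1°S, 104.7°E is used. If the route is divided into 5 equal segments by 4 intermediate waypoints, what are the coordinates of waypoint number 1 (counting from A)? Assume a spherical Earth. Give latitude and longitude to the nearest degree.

From cos δ = sin φ₁ sin φ₂ + cos φ₁ cos φ₂ cos Δλ, the central angle is δ ≈ 1.337 rad (76.6°).
Interpolate at f = 1/5 with slerp weights a = sin((1−f)δ)/sin δ ≈ 0.902, b = sin(fδ)/sin δ ≈ 0.272.
p = a·p₁ + b·p₂ ≈ (-0.914, 0.027, -0.405); φ = arcsin(p_z) ≈ -23.90°, λ = atan2(p_y, p_x) ≈ 178.30°.

≈ 24°S, 178°E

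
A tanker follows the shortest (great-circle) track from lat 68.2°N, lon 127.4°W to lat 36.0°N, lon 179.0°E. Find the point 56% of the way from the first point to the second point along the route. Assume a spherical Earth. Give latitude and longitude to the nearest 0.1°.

Convert each endpoint to a unit vector on the sphere (x = cos φ cos λ, y = cos φ sin λ, z = sin φ).
The central angle between the endpoints is δ = arccos(p₁·p₂) ≈ 0.761 rad (43.6°).
Interpolate at f = 0.56 with slerp weights a = sin((1−f)δ)/sin δ ≈ 0.477, b = sin(fδ)/sin δ ≈ 0.599.
p = a·p₁ + b·p₂ ≈ (-0.592, -0.132, 0.795); φ = arcsin(p_z) ≈ 52.63°, λ = atan2(p_y, p_x) ≈ -167.43°.

≈ lat 52.6°N, lon 167.4°W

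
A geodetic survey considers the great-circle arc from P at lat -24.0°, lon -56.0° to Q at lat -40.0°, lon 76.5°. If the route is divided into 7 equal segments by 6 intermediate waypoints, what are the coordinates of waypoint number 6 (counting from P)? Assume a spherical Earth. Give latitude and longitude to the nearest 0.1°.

Write both endpoints as unit vectors p₁, p₂ with components (cos φ cos λ, cos φ sin λ, sin φ).
The central angle between the endpoints is δ = arccos(p₁·p₂) ≈ 1.784 rad (102.2°).
Interpolate at f = 6/7 with slerp weights a = sin((1−f)δ)/sin δ ≈ 0.258, b = sin(fδ)/sin δ ≈ 1.022.
p = a·p₁ + b·p₂ ≈ (0.315, 0.566, -0.762); φ = arcsin(p_z) ≈ -49.64°, λ = atan2(p_y, p_x) ≈ 60.94°.

≈ lat -49.6°, lon 60.9°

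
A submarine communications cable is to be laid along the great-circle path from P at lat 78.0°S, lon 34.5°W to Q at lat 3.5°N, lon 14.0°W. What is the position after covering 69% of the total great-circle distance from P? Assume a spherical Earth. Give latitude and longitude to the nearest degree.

Convert each endpoint to a unit vector on the sphere (x = cos φ cos λ, y = cos φ sin λ, z = sin φ).
The central angle between the endpoints is δ = arccos(p₁·p₂) ≈ 1.436 rad (82.3°).
Interpolate at f = 0.69 with slerp weights a = sin((1−f)δ)/sin δ ≈ 0.434, b = sin(fδ)/sin δ ≈ 0.844.
p = a·p₁ + b·p₂ ≈ (0.892, -0.255, -0.373); φ = arcsin(p_z) ≈ -21.93°, λ = atan2(p_y, p_x) ≈ -15.95°.

≈ lat 22°S, lon 16°W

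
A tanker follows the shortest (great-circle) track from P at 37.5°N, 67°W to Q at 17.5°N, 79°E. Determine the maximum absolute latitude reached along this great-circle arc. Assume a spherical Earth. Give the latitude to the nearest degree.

The great circle lies in the plane with unit normal n̂ = (p₁ × p₂)/|p₁ × p₂|.
Here n̂_z ≈ +0.472; the vertex latitude is φ_max = arccos|n̂_z| ≈ 61.8°.
Check via Clairaut: cos φ_max = |cos φ₁| · sin C = cos(37.5°)·sin(36.5°) ≈ 0.472, again giving ≈ 61.8°.

≈ 62°N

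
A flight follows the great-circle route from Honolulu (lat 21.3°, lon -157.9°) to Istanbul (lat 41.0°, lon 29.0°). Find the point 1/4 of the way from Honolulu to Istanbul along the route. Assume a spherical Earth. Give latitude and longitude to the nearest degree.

≈ lat 50°, lon -162°

The haversine formula gives a central angle δ ≈ 2.049 rad (117.4°) between the endpoints.
Interpolate at f = 1/4 with slerp weights a = sin((1−f)δ)/sin δ ≈ 1.125, b = sin(fδ)/sin δ ≈ 0.552.
p = a·p₁ + b·p₂ ≈ (-0.607, -0.193, 0.771); φ = arcsin(p_z) ≈ 50.43°, λ = atan2(p_y, p_x) ≈ -162.40°.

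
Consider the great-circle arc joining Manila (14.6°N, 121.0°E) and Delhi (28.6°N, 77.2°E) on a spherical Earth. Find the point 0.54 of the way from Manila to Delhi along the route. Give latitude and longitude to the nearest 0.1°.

From cos δ = sin φ₁ sin φ₂ + cos φ₁ cos φ₂ cos Δλ, the central angle is δ ≈ 0.747 rad (42.8°).
Interpolate at f = 0.54 with slerp weights a = sin((1−f)δ)/sin δ ≈ 0.496, b = sin(fδ)/sin δ ≈ 0.578.
p = a·p₁ + b·p₂ ≈ (-0.135, 0.906, 0.402); φ = arcsin(p_z) ≈ 23.67°, λ = atan2(p_y, p_x) ≈ 98.46°.

≈ 23.7°N, 98.5°E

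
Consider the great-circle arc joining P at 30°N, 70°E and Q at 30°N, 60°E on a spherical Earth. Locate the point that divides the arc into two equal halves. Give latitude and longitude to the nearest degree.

The haversine formula gives a central angle δ ≈ 0.151 rad (8.7°) between the endpoints.
Interpolate at f = 1/2 with slerp weights a = sin((1−f)δ)/sin δ ≈ 0.501, b = sin(fδ)/sin δ ≈ 0.501.
p = a·p₁ + b·p₂ ≈ (0.366, 0.784, 0.501); φ = arcsin(p_z) ≈ 30.09°, λ = atan2(p_y, p_x) ≈ 65.00°.

≈ 30°N, 65°E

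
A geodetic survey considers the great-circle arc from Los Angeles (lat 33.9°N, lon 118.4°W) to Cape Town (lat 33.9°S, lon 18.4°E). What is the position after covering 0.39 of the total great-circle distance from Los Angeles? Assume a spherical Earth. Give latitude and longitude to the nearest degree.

≈ lat 9°N, lon 63°W

From cos δ = sin φ₁ sin φ₂ + cos φ₁ cos φ₂ cos Δλ, the central angle is δ ≈ 2.521 rad (144.4°).
Interpolate at f = 0.39 with slerp weights a = sin((1−f)δ)/sin δ ≈ 1.718, b = sin(fδ)/sin δ ≈ 1.430.
p = a·p₁ + b·p₂ ≈ (0.448, -0.879, 0.160); φ = arcsin(p_z) ≈ 9.23°, λ = atan2(p_y, p_x) ≈ -62.99°.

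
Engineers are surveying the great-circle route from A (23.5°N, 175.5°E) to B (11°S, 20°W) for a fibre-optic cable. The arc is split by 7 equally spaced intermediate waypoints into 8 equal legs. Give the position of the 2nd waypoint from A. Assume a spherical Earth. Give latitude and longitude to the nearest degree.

Write both endpoints as unit vectors p₁, p₂ with components (cos φ cos λ, cos φ sin λ, sin φ).
The central angle between the endpoints is δ = arccos(p₁·p₂) ≈ 2.804 rad (160.7°).
Interpolate at f = 2/8 with slerp weights a = sin((1−f)δ)/sin δ ≈ 2.602, b = sin(fδ)/sin δ ≈ 1.947.
p = a·p₁ + b·p₂ ≈ (-0.582, -0.467, 0.666); φ = arcsin(p_z) ≈ 41.75°, λ = atan2(p_y, p_x) ≈ -141.29°.

≈ (42°N, 141°W)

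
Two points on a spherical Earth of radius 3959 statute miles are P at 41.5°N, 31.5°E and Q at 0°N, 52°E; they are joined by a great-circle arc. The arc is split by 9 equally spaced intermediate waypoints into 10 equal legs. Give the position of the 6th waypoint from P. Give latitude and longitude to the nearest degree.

Convert each endpoint to a unit vector on the sphere (x = cos φ cos λ, y = cos φ sin λ, z = sin φ).
The central angle between the endpoints is δ = arccos(p₁·p₂) ≈ 0.793 rad (45.5°).
Interpolate at f = 6/10 with slerp weights a = sin((1−f)δ)/sin δ ≈ 0.438, b = sin(fδ)/sin δ ≈ 0.643.
p = a·p₁ + b·p₂ ≈ (0.675, 0.678, 0.290); φ = arcsin(p_z) ≈ 16.86°, λ = atan2(p_y, p_x) ≈ 45.11°.

≈ 17°N, 45°E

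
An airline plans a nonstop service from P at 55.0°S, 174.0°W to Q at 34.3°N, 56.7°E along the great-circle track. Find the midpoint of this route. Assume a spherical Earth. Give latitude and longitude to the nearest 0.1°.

From cos δ = sin φ₁ sin φ₂ + cos φ₁ cos φ₂ cos Δλ, the central angle is δ ≈ 2.437 rad (139.6°).
Interpolate at f = 1/2 with slerp weights a = sin((1−f)δ)/sin δ ≈ 1.449, b = sin(fδ)/sin δ ≈ 1.449.
p = a·p₁ + b·p₂ ≈ (-0.169, 0.913, -0.370); φ = arcsin(p_z) ≈ -21.73°, λ = atan2(p_y, p_x) ≈ 100.50°.

≈ 21.7°S, 100.5°E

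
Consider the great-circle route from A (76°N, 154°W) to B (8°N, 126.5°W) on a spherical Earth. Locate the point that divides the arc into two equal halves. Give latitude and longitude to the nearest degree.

≈ (43°N, 132°W)

From cos δ = sin φ₁ sin φ₂ + cos φ₁ cos φ₂ cos Δλ, the central angle is δ ≈ 1.216 rad (69.7°).
Interpolate at f = 1/2 with slerp weights a = sin((1−f)δ)/sin δ ≈ 0.609, b = sin(fδ)/sin δ ≈ 0.609.
p = a·p₁ + b·p₂ ≈ (-0.491, -0.549, 0.676); φ = arcsin(p_z) ≈ 42.52°, λ = atan2(p_y, p_x) ≈ -131.80°.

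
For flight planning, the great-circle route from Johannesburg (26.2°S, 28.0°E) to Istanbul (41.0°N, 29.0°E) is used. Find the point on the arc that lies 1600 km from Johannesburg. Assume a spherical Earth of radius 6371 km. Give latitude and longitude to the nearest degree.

Write both endpoints as unit vectors p₁, p₂ with components (cos φ cos λ, cos φ sin λ, sin φ).
The central angle between the endpoints is δ = arccos(p₁·p₂) ≈ 1.173 rad (67.2°). The total great-circle distance is δ·R ≈ 1.173 × 6371 ≈ 7473 km, so the target fraction is f = 1600/7473 ≈ 0.214.
Interpolate at f ≈ 0.214 with slerp weights a = sin((1−f)δ)/sin δ ≈ 0.864, b = sin(fδ)/sin δ ≈ 0.270.
p = a·p₁ + b·p₂ ≈ (0.863, 0.463, -0.205); φ = arcsin(p_z) ≈ -11.81°, λ = atan2(p_y, p_x) ≈ 28.21°.

≈ (12°S, 28°E)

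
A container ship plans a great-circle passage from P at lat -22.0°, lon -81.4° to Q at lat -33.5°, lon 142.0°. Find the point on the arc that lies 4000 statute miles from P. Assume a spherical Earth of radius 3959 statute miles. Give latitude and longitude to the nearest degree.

From cos δ = sin φ₁ sin φ₂ + cos φ₁ cos φ₂ cos Δλ, the central angle is δ ≈ 1.934 rad (110.8°). The total great-circle distance is δ·R ≈ 1.934 × 3959 ≈ 7656 mi, so the target fraction is f = 4000/7656 ≈ 0.522.
Interpolate at f ≈ 0.522 with slerp weights a = sin((1−f)δ)/sin δ ≈ 0.853, b = sin(fδ)/sin δ ≈ 0.906.
p = a·p₁ + b·p₂ ≈ (-0.477, -0.317, -0.820); φ = arcsin(p_z) ≈ -55.05°, λ = atan2(p_y, p_x) ≈ -146.39°.

≈ lat -55°, lon -146°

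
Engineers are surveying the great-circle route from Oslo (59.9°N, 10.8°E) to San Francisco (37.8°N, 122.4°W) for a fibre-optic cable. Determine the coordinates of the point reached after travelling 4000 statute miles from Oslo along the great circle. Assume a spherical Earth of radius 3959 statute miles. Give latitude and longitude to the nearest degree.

The haversine formula gives a central angle δ ≈ 1.309 rad (75.0°) between the endpoints. The total great-circle distance is δ·R ≈ 1.309 × 3959 ≈ 5182 mi, so the target fraction is f = 4000/5182 ≈ 0.772.
Interpolate at f ≈ 0.772 with slerp weights a = sin((1−f)δ)/sin δ ≈ 0.304, b = sin(fδ)/sin δ ≈ 0.877.
p = a·p₁ + b·p₂ ≈ (-0.221, -0.556, 0.801); φ = arcsin(p_z) ≈ 53.21°, λ = atan2(p_y, p_x) ≈ -111.69°.

≈ 53°N, 112°W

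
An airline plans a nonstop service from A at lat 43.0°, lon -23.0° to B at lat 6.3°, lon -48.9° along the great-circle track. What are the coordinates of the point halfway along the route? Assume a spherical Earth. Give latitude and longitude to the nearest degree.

≈ lat 25°, lon -38°

Write both endpoints as unit vectors p₁, p₂ with components (cos φ cos λ, cos φ sin λ, sin φ).
The central angle between the endpoints is δ = arccos(p₁·p₂) ≈ 0.754 rad (43.2°).
Interpolate at f = 1/2 with slerp weights a = sin((1−f)δ)/sin δ ≈ 0.538, b = sin(fδ)/sin δ ≈ 0.538.
p = a·p₁ + b·p₂ ≈ (0.713, -0.556, 0.426); φ = arcsin(p_z) ≈ 25.20°, λ = atan2(p_y, p_x) ≈ -37.95°.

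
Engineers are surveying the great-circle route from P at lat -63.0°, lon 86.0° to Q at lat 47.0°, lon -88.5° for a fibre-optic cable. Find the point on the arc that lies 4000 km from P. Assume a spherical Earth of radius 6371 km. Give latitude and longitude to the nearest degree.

Convert each endpoint to a unit vector on the sphere (x = cos φ cos λ, y = cos φ sin λ, z = sin φ).
The central angle between the endpoints is δ = arccos(p₁·p₂) ≈ 2.857 rad (163.7°). The total great-circle distance is δ·R ≈ 2.857 × 6371 ≈ 18203 km, so the target fraction is f = 4000/18203 ≈ 0.220.
Interpolate at f ≈ 0.220 with slerp weights a = sin((1−f)δ)/sin δ ≈ 2.819, b = sin(fδ)/sin δ ≈ 2.094.
p = a·p₁ + b·p₂ ≈ (0.127, -0.151, -0.980); φ = arcsin(p_z) ≈ -78.64°, λ = atan2(p_y, p_x) ≈ -49.97°.

≈ lat -79°, lon -50°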